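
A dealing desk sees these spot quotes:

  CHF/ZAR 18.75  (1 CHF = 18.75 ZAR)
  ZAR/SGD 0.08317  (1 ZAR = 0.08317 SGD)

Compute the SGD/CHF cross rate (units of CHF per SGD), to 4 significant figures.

1 SGD ÷ 0.08317 = 12.0236 ZAR
12.0236 ZAR ÷ 18.75 = 0.641257 CHF

SGD/CHF = 0.6413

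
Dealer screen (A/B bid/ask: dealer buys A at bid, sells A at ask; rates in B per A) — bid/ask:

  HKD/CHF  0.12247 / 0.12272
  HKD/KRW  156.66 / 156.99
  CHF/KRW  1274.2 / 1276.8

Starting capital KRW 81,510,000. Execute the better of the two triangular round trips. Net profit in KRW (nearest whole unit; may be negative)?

Best loop KRW → CHF → HKD → KRW:
KRW 81,510,000 ÷ 1276.8 (buy CHF at ask) = CHF 63,839.29
CHF 63,839.29 ÷ 0.12272 (buy HKD at ask) = HKD 520,202.78
HKD 520,202.78 × 156.66 (sell HKD at bid) = KRW 81,494,968

Net result: KRW -15,032 (no profitable arbitrage after spreads)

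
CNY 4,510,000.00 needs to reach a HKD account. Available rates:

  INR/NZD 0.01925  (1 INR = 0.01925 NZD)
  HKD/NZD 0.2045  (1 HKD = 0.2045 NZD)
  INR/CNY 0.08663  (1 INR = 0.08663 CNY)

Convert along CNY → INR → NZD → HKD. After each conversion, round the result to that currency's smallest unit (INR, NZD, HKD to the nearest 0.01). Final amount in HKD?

CNY 4,510,000.00 ÷ 0.08663 = INR 52,060,487.13
INR 52,060,487.13 × 0.01925 = NZD 1,002,164.38
NZD 1,002,164.38 ÷ 0.2045 = HKD 4,900,559.32

HKD 4,900,559.32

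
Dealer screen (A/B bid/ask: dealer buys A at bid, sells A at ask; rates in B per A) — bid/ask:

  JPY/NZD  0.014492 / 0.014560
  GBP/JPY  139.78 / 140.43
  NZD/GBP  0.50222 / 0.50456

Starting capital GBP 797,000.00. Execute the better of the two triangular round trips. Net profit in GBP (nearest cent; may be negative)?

Best loop GBP → JPY → NZD → GBP:
GBP 797,000.00 × 139.78 (sell GBP at bid) = JPY 111,404,660
JPY 111,404,660 × 0.014492 (sell JPY at bid) = NZD 1,614,476.33
NZD 1,614,476.33 × 0.50222 (sell NZD at bid) = GBP 810,822.30

Net profit: GBP 13,822.30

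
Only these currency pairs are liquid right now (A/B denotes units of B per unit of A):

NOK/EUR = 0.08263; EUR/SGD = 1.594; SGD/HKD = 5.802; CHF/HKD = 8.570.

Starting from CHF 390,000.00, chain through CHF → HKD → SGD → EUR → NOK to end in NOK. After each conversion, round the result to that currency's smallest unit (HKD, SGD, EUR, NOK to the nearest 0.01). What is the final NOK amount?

NOK 4,373,625.92

CHF 390,000.00 × 8.570 = HKD 3,342,300.00
HKD 3,342,300.00 ÷ 5.802 = SGD 576,059.98
SGD 576,059.98 ÷ 1.594 = EUR 361,392.71
EUR 361,392.71 ÷ 0.08263 = NOK 4,373,625.92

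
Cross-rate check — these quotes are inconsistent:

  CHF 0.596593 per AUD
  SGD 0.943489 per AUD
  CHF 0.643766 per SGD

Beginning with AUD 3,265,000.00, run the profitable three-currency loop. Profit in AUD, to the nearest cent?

Profit: AUD 59,068.08

Profitable loop is AUD → SGD → CHF → AUD:
AUD 3,265,000.00 × 0.943489 = SGD 3,080,491.58
SGD 3,080,491.58 × 0.643766 = CHF 1,983,115.75
CHF 1,983,115.75 ÷ 0.596593 = AUD 3,324,068.08
Profit = AUD 3,324,068.08 − AUD 3,265,000.00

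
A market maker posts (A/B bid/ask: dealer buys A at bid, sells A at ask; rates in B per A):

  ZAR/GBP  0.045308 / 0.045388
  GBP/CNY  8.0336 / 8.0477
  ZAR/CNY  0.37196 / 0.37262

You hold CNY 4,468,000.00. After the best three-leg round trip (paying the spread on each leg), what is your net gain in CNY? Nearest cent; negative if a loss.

Best loop CNY → GBP → ZAR → CNY:
CNY 4,468,000.00 ÷ 8.0477 (buy GBP at ask) = GBP 555,189.68
GBP 555,189.68 ÷ 0.045388 (buy ZAR at ask) = ZAR 12,232,080.76
ZAR 12,232,080.76 × 0.37196 (sell ZAR at bid) = CNY 4,549,844.76

Net profit: CNY 81,844.76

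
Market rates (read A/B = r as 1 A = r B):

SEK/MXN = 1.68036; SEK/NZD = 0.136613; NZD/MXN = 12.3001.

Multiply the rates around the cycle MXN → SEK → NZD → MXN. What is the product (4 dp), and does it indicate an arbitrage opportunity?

1.0000 (no arbitrage)

Around MXN → SEK → NZD → MXN: 1 ÷ 1.68036 × 0.136613 × 12.3001 = 0.999996
Product ≈ 1 (deviation 0.000%, within rounding noise).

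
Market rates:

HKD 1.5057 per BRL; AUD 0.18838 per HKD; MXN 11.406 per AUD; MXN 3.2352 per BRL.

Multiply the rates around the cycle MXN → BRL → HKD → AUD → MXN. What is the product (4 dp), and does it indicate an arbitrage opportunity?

Around MXN → BRL → HKD → AUD → MXN: 1 ÷ 3.2352 × 1.5057 × 0.18838 × 11.406 = 1.000013
Product ≈ 1 (deviation 0.001%, within rounding noise).

1.0000 (no arbitrage)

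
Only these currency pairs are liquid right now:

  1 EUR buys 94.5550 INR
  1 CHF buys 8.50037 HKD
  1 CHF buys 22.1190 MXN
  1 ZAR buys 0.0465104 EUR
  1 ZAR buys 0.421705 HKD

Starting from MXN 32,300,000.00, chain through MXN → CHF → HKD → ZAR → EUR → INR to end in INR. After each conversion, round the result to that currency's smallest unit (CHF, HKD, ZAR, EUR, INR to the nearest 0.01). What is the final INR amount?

MXN 32,300,000.00 ÷ 22.1190 = CHF 1,460,283.01
CHF 1,460,283.01 × 8.50037 = HKD 12,412,945.89
HKD 12,412,945.89 ÷ 0.421705 = ZAR 29,435,140.42
ZAR 29,435,140.42 × 0.0465104 = EUR 1,369,040.15
EUR 1,369,040.15 × 94.5550 = INR 129,449,591.38

INR 129,449,591.38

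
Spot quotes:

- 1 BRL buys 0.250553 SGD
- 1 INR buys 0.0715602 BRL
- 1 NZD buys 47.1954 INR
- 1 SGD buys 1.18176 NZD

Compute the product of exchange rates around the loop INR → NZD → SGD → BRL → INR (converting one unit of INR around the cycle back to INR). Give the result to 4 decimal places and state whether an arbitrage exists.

1.0000 (no arbitrage)

Around INR → NZD → SGD → BRL → INR: 1 ÷ 47.1954 ÷ 1.18176 ÷ 0.250553 ÷ 0.0715602 = 1.000000
Product ≈ 1 (deviation 0.000%, within rounding noise).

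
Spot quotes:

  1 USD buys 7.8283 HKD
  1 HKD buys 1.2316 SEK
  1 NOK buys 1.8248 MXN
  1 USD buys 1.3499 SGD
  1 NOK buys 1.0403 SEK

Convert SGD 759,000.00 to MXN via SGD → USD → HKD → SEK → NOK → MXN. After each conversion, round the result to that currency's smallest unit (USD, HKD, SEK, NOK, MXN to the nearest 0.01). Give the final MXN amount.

SGD 759,000.00 ÷ 1.3499 = USD 562,263.87
USD 562,263.87 × 7.8283 = HKD 4,401,570.25
HKD 4,401,570.25 × 1.2316 = SEK 5,420,973.92
SEK 5,420,973.92 ÷ 1.0403 = NOK 5,210,971.76
NOK 5,210,971.76 × 1.8248 = MXN 9,508,981.27

MXN 9,508,981.27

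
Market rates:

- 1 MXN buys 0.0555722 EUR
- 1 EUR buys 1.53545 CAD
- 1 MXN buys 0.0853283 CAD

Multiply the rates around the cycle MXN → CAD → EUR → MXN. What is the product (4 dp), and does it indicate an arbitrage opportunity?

1.0000 (no arbitrage)

Around MXN → CAD → EUR → MXN: 1 × 0.0853283 ÷ 1.53545 ÷ 0.0555722 = 1.000000
Product ≈ 1 (deviation 0.000%, within rounding noise).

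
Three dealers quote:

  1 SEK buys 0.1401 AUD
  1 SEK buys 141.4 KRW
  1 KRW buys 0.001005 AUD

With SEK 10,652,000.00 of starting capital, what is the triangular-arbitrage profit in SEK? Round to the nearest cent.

Profit: SEK 152,595.03

Profitable loop is SEK → KRW → AUD → SEK:
SEK 10,652,000.00 × 141.4 = KRW 1,506,192,800
KRW 1,506,192,800 × 0.001005 = AUD 1,513,723.76
AUD 1,513,723.76 ÷ 0.1401 = SEK 10,804,595.03
Profit = SEK 10,804,595.03 − SEK 10,652,000.00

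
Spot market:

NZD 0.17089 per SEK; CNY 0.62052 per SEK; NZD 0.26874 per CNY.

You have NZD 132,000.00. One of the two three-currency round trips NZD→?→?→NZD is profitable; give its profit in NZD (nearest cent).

Profitable loop is NZD → CNY → SEK → NZD:
NZD 132,000.00 ÷ 0.26874 = CNY 491,181.07
CNY 491,181.07 ÷ 0.62052 = SEK 791,563.64
SEK 791,563.64 × 0.17089 = NZD 135,270.31
Profit = NZD 135,270.31 − NZD 132,000.00

Profit: NZD 3,270.31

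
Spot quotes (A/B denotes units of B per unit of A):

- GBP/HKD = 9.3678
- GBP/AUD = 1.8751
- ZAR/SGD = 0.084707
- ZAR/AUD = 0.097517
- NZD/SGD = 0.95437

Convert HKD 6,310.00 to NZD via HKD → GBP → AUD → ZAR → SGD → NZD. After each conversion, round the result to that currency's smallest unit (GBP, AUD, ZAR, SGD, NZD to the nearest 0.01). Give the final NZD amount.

HKD 6,310.00 ÷ 9.3678 = GBP 673.58
GBP 673.58 × 1.8751 = AUD 1,263.03
AUD 1,263.03 ÷ 0.097517 = ZAR 12,951.90
ZAR 12,951.90 × 0.084707 = SGD 1,097.12
SGD 1,097.12 ÷ 0.95437 = NZD 1,149.58

NZD 1,149.58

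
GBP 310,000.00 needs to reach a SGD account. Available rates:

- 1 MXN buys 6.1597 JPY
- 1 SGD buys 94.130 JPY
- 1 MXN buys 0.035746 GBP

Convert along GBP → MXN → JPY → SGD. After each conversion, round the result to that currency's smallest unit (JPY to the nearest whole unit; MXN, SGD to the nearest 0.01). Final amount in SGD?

GBP 310,000.00 ÷ 0.035746 = MXN 8,672,299.00
MXN 8,672,299.00 × 6.1597 = JPY 53,418,760
JPY 53,418,760 ÷ 94.130 = SGD 567,499.84

SGD 567,499.84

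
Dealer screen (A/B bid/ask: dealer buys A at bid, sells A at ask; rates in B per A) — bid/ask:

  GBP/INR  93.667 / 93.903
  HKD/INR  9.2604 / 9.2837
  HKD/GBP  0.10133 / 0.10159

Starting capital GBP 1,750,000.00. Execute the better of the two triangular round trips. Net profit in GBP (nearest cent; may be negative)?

Net profit: GBP 39,128.79

Best loop GBP → INR → HKD → GBP:
GBP 1,750,000.00 × 93.667 (sell GBP at bid) = INR 163,917,250.00
INR 163,917,250.00 ÷ 9.2837 (buy HKD at ask) = HKD 17,656,457.02
HKD 17,656,457.02 × 0.10133 (sell HKD at bid) = GBP 1,789,128.79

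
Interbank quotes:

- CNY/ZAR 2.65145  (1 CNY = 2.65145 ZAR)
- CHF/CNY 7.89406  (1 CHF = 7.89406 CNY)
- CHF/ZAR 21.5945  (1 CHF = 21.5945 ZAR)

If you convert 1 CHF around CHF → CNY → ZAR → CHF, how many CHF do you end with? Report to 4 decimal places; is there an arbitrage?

0.9693 (arbitrage exists)

Around CHF → CNY → ZAR → CHF: 1 × 7.89406 × 2.65145 ÷ 21.5945 = 0.969261
Product < 1; profitable direction is CHF → ZAR → CNY → CHF.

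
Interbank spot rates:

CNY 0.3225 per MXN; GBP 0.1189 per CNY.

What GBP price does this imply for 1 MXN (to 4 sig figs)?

1 MXN × 0.3225 = 0.3225 CNY
0.3225 CNY × 0.1189 = 0.0383453 GBP

MXN/GBP = 0.03835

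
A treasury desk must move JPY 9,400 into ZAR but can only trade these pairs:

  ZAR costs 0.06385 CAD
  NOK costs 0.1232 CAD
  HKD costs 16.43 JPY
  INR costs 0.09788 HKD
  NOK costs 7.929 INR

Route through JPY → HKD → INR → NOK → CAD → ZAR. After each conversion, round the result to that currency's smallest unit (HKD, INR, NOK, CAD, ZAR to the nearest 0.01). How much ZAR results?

JPY 9,400 ÷ 16.43 = HKD 572.12
HKD 572.12 ÷ 0.09788 = INR 5,845.12
INR 5,845.12 ÷ 7.929 = NOK 737.18
NOK 737.18 × 0.1232 = CAD 90.82
CAD 90.82 ÷ 0.06385 = ZAR 1,422.40

ZAR 1,422.40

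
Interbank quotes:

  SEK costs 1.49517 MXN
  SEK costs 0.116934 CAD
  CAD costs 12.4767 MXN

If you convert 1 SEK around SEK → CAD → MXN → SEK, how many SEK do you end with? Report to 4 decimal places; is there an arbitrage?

0.9758 (arbitrage exists)

Around SEK → CAD → MXN → SEK: 1 × 0.116934 × 12.4767 ÷ 1.49517 = 0.975776
Product < 1; profitable direction is SEK → MXN → CAD → SEK.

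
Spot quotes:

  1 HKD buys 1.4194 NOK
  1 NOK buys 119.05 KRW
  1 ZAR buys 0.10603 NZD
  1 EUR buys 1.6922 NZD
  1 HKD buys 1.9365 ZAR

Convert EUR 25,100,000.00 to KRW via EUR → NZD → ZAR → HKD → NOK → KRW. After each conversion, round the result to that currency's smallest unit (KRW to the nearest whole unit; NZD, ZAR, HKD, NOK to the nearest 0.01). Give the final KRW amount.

KRW 34,955,325,462

EUR 25,100,000.00 × 1.6922 = NZD 42,474,220.00
NZD 42,474,220.00 ÷ 0.10603 = ZAR 400,586,815.05
ZAR 400,586,815.05 ÷ 1.9365 = HKD 206,861,252.29
HKD 206,861,252.29 × 1.4194 = NOK 293,618,861.50
NOK 293,618,861.50 × 119.05 = KRW 34,955,325,462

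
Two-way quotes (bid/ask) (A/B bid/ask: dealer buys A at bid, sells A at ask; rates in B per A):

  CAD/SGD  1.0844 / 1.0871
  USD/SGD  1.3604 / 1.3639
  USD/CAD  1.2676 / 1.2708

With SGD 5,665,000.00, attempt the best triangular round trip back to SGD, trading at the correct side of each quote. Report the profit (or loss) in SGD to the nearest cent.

Net profit: SGD 44,382.30

Best loop SGD → USD → CAD → SGD:
SGD 5,665,000.00 ÷ 1.3639 (buy USD at ask) = USD 4,153,530.32
USD 4,153,530.32 × 1.2676 (sell USD at bid) = CAD 5,265,015.03
CAD 5,265,015.03 × 1.0844 (sell CAD at bid) = SGD 5,709,382.30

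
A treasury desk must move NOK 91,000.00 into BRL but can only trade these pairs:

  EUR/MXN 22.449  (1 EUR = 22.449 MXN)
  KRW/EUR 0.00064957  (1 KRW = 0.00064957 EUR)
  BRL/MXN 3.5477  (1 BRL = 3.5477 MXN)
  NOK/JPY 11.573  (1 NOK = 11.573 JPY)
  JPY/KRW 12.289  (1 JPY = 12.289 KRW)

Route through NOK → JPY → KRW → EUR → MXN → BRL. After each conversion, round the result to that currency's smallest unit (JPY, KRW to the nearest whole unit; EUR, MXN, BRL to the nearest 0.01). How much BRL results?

NOK 91,000.00 × 11.573 = JPY 1,053,143
JPY 1,053,143 × 12.289 = KRW 12,942,074
KRW 12,942,074 × 0.00064957 = EUR 8,406.78
EUR 8,406.78 × 22.449 = MXN 188,723.80
MXN 188,723.80 ÷ 3.5477 = BRL 53,196.10

BRL 53,196.10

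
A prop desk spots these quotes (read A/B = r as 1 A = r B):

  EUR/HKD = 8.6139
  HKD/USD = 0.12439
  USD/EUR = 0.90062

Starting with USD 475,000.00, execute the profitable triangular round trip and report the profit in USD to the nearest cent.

Profit: USD 17,228.47

Profitable loop is USD → HKD → EUR → USD:
USD 475,000.00 ÷ 0.12439 = HKD 3,818,634.94
HKD 3,818,634.94 ÷ 8.6139 = EUR 443,310.80
EUR 443,310.80 ÷ 0.90062 = USD 492,228.47
Profit = USD 492,228.47 − USD 475,000.00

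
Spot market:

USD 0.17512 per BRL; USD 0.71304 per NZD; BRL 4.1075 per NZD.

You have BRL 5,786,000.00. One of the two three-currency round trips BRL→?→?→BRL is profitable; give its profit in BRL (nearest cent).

Profit: BRL 50,840.91

Profitable loop is BRL → USD → NZD → BRL:
BRL 5,786,000.00 × 0.17512 = USD 1,013,244.32
USD 1,013,244.32 ÷ 0.71304 = NZD 1,421,020.31
NZD 1,421,020.31 × 4.1075 = BRL 5,836,840.91
Profit = BRL 5,836,840.91 − BRL 5,786,000.00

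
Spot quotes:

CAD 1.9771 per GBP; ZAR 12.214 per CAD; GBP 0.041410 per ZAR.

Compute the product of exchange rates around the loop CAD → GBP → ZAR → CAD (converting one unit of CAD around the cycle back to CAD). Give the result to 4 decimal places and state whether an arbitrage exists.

Around CAD → GBP → ZAR → CAD: 1 ÷ 1.9771 ÷ 0.041410 ÷ 12.214 = 1.000019
Product ≈ 1 (deviation 0.002%, within rounding noise).

1.0000 (no arbitrage)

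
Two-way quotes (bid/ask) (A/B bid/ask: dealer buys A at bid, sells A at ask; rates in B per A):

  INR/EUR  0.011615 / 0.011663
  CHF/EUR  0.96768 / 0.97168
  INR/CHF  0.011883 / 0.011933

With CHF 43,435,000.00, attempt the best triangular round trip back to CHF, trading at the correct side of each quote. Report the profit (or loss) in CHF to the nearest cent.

Best loop CHF → INR → EUR → CHF:
CHF 43,435,000.00 ÷ 0.011933 (buy INR at ask) = INR 3,639,906,142.63
INR 3,639,906,142.63 × 0.011615 (sell INR at bid) = EUR 42,277,509.85
EUR 42,277,509.85 ÷ 0.97168 (buy CHF at ask) = CHF 43,509,704.68

Net profit: CHF 74,704.68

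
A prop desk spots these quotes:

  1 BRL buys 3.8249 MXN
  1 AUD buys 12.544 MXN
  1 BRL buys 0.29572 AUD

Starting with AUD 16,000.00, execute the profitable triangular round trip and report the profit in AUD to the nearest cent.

Profitable loop is AUD → BRL → MXN → AUD:
AUD 16,000.00 ÷ 0.29572 = BRL 54,105.23
BRL 54,105.23 × 3.8249 = MXN 206,947.11
MXN 206,947.11 ÷ 12.544 = AUD 16,497.70
Profit = AUD 16,497.70 − AUD 16,000.00

Profit: AUD 497.70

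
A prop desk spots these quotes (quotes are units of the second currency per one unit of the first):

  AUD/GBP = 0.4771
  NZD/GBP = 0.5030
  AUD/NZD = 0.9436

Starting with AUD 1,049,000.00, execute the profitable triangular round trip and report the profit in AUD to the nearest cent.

Profit: AUD 5,457.28

Profitable loop is AUD → GBP → NZD → AUD:
AUD 1,049,000.00 × 0.4771 = GBP 500,477.90
GBP 500,477.90 ÷ 0.5030 = NZD 994,985.88
NZD 994,985.88 ÷ 0.9436 = AUD 1,054,457.28
Profit = AUD 1,054,457.28 − AUD 1,049,000.00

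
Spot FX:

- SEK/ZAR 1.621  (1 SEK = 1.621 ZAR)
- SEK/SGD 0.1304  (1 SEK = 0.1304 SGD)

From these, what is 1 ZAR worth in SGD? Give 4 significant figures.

ZAR/SGD = 0.08044

1 ZAR ÷ 1.621 = 0.616903 SEK
0.616903 SEK × 0.1304 = 0.0804442 SGD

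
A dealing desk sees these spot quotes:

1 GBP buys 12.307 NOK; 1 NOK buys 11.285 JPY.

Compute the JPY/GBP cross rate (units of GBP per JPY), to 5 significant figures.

JPY/GBP = 0.0072002

1 JPY ÷ 11.285 = 0.0886132 NOK
0.0886132 NOK ÷ 12.307 = 0.00720023 GBP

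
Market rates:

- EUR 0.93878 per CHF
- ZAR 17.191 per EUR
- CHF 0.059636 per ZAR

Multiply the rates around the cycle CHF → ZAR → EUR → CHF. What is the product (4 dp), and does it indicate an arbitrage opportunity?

Around CHF → ZAR → EUR → CHF: 1 ÷ 0.059636 ÷ 17.191 ÷ 0.93878 = 1.039026
Product > 1; profitable direction is CHF → ZAR → EUR → CHF.

1.0390 (arbitrage exists)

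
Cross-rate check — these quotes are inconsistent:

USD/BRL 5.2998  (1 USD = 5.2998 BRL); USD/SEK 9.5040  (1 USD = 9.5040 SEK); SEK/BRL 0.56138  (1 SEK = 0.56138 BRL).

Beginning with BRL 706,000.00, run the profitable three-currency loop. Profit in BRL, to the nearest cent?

Profitable loop is BRL → USD → SEK → BRL:
BRL 706,000.00 ÷ 5.2998 = USD 133,212.57
USD 133,212.57 × 9.5040 = SEK 1,266,052.30
SEK 1,266,052.30 × 0.56138 = BRL 710,736.44
Profit = BRL 710,736.44 − BRL 706,000.00

Profit: BRL 4,736.44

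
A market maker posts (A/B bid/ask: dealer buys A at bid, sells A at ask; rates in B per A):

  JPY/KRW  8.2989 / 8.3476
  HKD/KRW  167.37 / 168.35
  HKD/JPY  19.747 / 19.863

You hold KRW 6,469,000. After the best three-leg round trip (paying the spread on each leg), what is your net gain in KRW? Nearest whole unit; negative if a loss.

Net profit: KRW 60,927

Best loop KRW → JPY → HKD → KRW:
KRW 6,469,000 ÷ 8.3476 (buy JPY at ask) = JPY 774,953
JPY 774,953 ÷ 19.863 (buy HKD at ask) = HKD 39,014.92
HKD 39,014.92 × 167.37 (sell HKD at bid) = KRW 6,529,927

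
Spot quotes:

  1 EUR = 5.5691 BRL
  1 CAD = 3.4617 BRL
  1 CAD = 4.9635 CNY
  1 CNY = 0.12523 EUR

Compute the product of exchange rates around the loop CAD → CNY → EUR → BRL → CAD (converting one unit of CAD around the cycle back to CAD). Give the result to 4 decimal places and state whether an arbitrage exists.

1.0000 (no arbitrage)

Around CAD → CNY → EUR → BRL → CAD: 1 × 4.9635 × 0.12523 × 5.5691 ÷ 3.4617 = 0.999982
Product ≈ 1 (deviation 0.002%, within rounding noise).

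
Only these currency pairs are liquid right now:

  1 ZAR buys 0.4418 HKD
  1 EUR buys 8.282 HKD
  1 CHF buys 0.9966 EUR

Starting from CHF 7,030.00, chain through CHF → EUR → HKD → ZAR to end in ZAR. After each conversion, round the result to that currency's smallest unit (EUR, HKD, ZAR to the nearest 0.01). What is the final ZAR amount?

ZAR 131,336.62

CHF 7,030.00 × 0.9966 = EUR 7,006.10
EUR 7,006.10 × 8.282 = HKD 58,024.52
HKD 58,024.52 ÷ 0.4418 = ZAR 131,336.62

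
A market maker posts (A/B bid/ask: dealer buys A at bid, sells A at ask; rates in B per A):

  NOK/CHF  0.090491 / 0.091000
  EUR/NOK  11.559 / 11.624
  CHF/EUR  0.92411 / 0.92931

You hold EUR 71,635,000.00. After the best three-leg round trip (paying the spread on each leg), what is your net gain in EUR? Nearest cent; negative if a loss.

Net profit: EUR 1,238,169.88

Best loop EUR → CHF → NOK → EUR:
EUR 71,635,000.00 ÷ 0.92931 (buy CHF at ask) = CHF 77,084,073.13
CHF 77,084,073.13 ÷ 0.091000 (buy NOK at ask) = NOK 847,077,726.70
NOK 847,077,726.70 ÷ 11.624 (buy EUR at ask) = EUR 72,873,169.88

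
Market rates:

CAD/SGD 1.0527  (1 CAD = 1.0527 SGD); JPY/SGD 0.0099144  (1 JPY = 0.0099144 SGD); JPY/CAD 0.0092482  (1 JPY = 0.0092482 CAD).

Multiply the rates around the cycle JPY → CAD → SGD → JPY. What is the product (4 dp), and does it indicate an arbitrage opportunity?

0.9820 (arbitrage exists)

Around JPY → CAD → SGD → JPY: 1 × 0.0092482 × 1.0527 ÷ 0.0099144 = 0.981964
Product < 1; profitable direction is JPY → SGD → CAD → JPY.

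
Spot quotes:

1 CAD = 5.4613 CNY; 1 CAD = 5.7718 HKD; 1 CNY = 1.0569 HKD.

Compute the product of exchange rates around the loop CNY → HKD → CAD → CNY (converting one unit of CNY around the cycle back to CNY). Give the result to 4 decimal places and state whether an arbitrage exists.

Around CNY → HKD → CAD → CNY: 1 × 1.0569 ÷ 5.7718 × 5.4613 = 1.000043
Product ≈ 1 (deviation 0.004%, within rounding noise).

1.0000 (no arbitrage)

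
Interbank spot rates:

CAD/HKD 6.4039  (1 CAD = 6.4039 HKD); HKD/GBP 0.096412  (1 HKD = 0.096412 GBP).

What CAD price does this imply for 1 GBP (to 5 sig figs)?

1 GBP ÷ 0.096412 = 10.3722 HKD
10.3722 HKD ÷ 6.4039 = 1.61966 CAD

GBP/CAD = 1.6197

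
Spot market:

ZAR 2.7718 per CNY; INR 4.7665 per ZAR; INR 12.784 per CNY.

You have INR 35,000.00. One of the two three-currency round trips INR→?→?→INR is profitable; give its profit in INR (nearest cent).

Profit: INR 1,171.19

Profitable loop is INR → CNY → ZAR → INR:
INR 35,000.00 ÷ 12.784 = CNY 2,737.80
CNY 2,737.80 × 2.7718 = ZAR 7,588.63
ZAR 7,588.63 × 4.7665 = INR 36,171.19
Profit = INR 36,171.19 − INR 35,000.00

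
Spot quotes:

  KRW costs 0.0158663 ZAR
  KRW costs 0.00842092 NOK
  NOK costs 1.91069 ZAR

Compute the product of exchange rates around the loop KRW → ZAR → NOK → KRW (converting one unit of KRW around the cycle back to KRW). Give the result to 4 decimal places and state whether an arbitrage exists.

Around KRW → ZAR → NOK → KRW: 1 × 0.0158663 ÷ 1.91069 ÷ 0.00842092 = 0.986111
Product < 1; profitable direction is KRW → NOK → ZAR → KRW.

0.9861 (arbitrage exists)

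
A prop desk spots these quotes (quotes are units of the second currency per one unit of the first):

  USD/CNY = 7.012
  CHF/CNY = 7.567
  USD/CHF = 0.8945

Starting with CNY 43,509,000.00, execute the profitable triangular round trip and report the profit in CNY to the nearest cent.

Profit: CNY 1,564,048.27

Profitable loop is CNY → CHF → USD → CNY:
CNY 43,509,000.00 ÷ 7.567 = CHF 5,749,834.81
CHF 5,749,834.81 ÷ 0.8945 = USD 6,427,987.49
USD 6,427,987.49 × 7.012 = CNY 45,073,048.27
Profit = CNY 45,073,048.27 − CNY 43,509,000.00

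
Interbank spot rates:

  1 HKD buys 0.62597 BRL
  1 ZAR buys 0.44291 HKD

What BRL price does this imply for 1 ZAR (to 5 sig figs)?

ZAR/BRL = 0.27725

1 ZAR × 0.44291 = 0.44291 HKD
0.44291 HKD × 0.62597 = 0.277248 BRL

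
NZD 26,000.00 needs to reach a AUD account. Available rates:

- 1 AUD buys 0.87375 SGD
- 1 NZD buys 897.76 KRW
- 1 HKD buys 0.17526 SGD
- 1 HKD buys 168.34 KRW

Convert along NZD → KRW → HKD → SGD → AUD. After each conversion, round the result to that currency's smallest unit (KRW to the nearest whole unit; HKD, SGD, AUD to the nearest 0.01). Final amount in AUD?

NZD 26,000.00 × 897.76 = KRW 23,341,760
KRW 23,341,760 ÷ 168.34 = HKD 138,658.43
HKD 138,658.43 × 0.17526 = SGD 24,301.28
SGD 24,301.28 ÷ 0.87375 = AUD 27,812.62

AUD 27,812.62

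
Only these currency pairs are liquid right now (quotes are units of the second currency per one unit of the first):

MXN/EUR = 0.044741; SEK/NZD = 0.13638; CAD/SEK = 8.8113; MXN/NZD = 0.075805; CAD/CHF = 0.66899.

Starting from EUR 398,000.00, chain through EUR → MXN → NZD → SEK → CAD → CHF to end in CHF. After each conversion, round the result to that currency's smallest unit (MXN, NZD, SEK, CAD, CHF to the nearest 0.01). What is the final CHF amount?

CHF 375,408.58

EUR 398,000.00 ÷ 0.044741 = MXN 8,895,643.82
MXN 8,895,643.82 × 0.075805 = NZD 674,334.28
NZD 674,334.28 ÷ 0.13638 = SEK 4,944,524.71
SEK 4,944,524.71 ÷ 8.8113 = CAD 561,157.23
CAD 561,157.23 × 0.66899 = CHF 375,408.58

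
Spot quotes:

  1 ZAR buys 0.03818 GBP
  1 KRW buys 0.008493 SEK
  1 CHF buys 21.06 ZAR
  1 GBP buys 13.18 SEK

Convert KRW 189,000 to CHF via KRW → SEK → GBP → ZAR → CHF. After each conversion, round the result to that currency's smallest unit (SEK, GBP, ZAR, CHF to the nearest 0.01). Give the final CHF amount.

CHF 151.47

KRW 189,000 × 0.008493 = SEK 1,605.18
SEK 1,605.18 ÷ 13.18 = GBP 121.79
GBP 121.79 ÷ 0.03818 = ZAR 3,189.89
ZAR 3,189.89 ÷ 21.06 = CHF 151.47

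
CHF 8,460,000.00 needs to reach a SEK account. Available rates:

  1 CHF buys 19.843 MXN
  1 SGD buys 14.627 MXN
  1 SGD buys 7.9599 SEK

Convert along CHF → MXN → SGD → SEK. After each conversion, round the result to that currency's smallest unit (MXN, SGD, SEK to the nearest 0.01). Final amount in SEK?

CHF 8,460,000.00 × 19.843 = MXN 167,871,780.00
MXN 167,871,780.00 ÷ 14.627 = SGD 11,476,842.82
SGD 11,476,842.82 × 7.9599 = SEK 91,354,521.16

SEK 91,354,521.16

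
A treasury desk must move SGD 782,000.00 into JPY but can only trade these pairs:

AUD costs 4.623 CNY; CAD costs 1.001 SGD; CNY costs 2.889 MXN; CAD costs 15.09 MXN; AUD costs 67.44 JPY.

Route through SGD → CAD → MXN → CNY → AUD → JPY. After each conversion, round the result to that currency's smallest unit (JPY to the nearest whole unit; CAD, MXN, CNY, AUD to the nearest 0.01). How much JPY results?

SGD 782,000.00 ÷ 1.001 = CAD 781,218.78
CAD 781,218.78 × 15.09 = MXN 11,788,591.39
MXN 11,788,591.39 ÷ 2.889 = CNY 4,080,509.31
CNY 4,080,509.31 ÷ 4.623 = AUD 882,653.97
AUD 882,653.97 × 67.44 = JPY 59,526,184

JPY 59,526,184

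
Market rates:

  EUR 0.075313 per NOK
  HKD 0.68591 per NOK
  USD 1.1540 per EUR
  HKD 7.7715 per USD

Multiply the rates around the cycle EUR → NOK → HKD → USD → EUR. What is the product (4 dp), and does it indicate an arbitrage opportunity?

1.0155 (arbitrage exists)

Around EUR → NOK → HKD → USD → EUR: 1 ÷ 0.075313 × 0.68591 ÷ 7.7715 ÷ 1.1540 = 1.015515
Product > 1; profitable direction is EUR → NOK → HKD → USD → EUR.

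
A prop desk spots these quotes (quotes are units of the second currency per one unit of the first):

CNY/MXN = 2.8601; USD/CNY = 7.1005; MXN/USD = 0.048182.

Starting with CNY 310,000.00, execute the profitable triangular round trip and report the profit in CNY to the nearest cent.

Profit: CNY 6,815.72

Profitable loop is CNY → USD → MXN → CNY:
CNY 310,000.00 ÷ 7.1005 = USD 43,658.90
USD 43,658.90 ÷ 0.048182 = MXN 906,124.64
MXN 906,124.64 ÷ 2.8601 = CNY 316,815.72
Profit = CNY 316,815.72 − CNY 310,000.00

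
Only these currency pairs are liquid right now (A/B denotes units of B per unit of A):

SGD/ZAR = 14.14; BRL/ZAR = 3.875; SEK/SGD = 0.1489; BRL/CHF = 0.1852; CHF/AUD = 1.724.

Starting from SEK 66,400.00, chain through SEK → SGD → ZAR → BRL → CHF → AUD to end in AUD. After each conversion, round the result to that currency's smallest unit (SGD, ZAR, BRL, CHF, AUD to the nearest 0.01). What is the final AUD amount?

AUD 11,519.10

SEK 66,400.00 × 0.1489 = SGD 9,886.96
SGD 9,886.96 × 14.14 = ZAR 139,801.61
ZAR 139,801.61 ÷ 3.875 = BRL 36,077.83
BRL 36,077.83 × 0.1852 = CHF 6,681.61
CHF 6,681.61 × 1.724 = AUD 11,519.10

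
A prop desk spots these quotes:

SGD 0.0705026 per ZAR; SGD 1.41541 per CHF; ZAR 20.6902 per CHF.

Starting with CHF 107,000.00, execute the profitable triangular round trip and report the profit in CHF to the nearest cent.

Profit: CHF 3,273.55

Profitable loop is CHF → ZAR → SGD → CHF:
CHF 107,000.00 × 20.6902 = ZAR 2,213,851.40
ZAR 2,213,851.40 × 0.0705026 = SGD 156,082.28
SGD 156,082.28 ÷ 1.41541 = CHF 110,273.55
Profit = CHF 110,273.55 − CHF 107,000.00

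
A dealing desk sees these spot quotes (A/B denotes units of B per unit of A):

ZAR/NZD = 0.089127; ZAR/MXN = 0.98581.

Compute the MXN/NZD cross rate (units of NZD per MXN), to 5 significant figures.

1 MXN ÷ 0.98581 = 1.01439 ZAR
1.01439 ZAR × 0.089127 = 0.0904099 NZD

MXN/NZD = 0.090410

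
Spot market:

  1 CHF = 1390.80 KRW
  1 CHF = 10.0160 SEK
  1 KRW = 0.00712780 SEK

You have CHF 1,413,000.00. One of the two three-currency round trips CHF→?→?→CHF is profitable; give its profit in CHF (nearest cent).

Profit: CHF 14,632.05

Profitable loop is CHF → SEK → KRW → CHF:
CHF 1,413,000.00 × 10.0160 = SEK 14,152,608.00
SEK 14,152,608.00 ÷ 0.00712780 = KRW 1,985,550,661
KRW 1,985,550,661 ÷ 1390.80 = CHF 1,427,632.05
Profit = CHF 1,427,632.05 − CHF 1,413,000.00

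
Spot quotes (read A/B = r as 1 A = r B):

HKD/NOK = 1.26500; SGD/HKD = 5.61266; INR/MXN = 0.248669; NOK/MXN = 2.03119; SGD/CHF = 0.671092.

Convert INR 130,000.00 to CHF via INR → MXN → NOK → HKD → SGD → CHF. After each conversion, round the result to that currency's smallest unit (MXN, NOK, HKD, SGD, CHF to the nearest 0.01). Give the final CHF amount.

CHF 1,504.31

INR 130,000.00 × 0.248669 = MXN 32,326.97
MXN 32,326.97 ÷ 2.03119 = NOK 15,915.29
NOK 15,915.29 ÷ 1.26500 = HKD 12,581.26
HKD 12,581.26 ÷ 5.61266 = SGD 2,241.59
SGD 2,241.59 × 0.671092 = CHF 1,504.31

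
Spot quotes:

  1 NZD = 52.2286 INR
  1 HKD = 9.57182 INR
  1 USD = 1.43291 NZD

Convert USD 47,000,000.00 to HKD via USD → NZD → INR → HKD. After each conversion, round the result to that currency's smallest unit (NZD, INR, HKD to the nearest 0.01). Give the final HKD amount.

USD 47,000,000.00 × 1.43291 = NZD 67,346,770.00
NZD 67,346,770.00 × 52.2286 = INR 3,517,427,511.62
INR 3,517,427,511.62 ÷ 9.57182 = HKD 367,477,398.41

HKD 367,477,398.41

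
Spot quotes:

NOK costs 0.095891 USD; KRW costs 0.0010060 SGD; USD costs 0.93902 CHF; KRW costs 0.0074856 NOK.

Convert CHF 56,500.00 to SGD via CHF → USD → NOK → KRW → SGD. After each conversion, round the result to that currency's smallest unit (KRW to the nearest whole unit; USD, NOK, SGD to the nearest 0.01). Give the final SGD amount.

CHF 56,500.00 ÷ 0.93902 = USD 60,169.11
USD 60,169.11 ÷ 0.095891 = NOK 627,474.01
NOK 627,474.01 ÷ 0.0074856 = KRW 83,824,144
KRW 83,824,144 × 0.0010060 = SGD 84,327.09

SGD 84,327.09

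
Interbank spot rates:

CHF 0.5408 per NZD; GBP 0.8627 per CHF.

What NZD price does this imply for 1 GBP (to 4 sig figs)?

1 GBP ÷ 0.8627 = 1.15915 CHF
1.15915 CHF ÷ 0.5408 = 2.1434 NZD

GBP/NZD = 2.143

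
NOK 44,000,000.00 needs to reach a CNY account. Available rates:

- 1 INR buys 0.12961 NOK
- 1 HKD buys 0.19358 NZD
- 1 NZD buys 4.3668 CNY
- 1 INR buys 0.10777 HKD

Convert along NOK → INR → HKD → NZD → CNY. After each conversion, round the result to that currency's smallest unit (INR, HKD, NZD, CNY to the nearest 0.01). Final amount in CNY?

NOK 44,000,000.00 ÷ 0.12961 = INR 339,479,978.40
INR 339,479,978.40 × 0.10777 = HKD 36,585,757.27
HKD 36,585,757.27 × 0.19358 = NZD 7,082,270.89
NZD 7,082,270.89 × 4.3668 = CNY 30,926,860.52

CNY 30,926,860.52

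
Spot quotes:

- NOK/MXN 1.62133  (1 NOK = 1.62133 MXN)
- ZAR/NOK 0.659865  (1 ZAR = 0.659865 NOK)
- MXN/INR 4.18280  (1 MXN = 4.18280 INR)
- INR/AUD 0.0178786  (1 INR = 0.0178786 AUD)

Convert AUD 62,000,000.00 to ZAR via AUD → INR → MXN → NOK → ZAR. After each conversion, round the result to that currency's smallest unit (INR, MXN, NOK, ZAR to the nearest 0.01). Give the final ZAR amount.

ZAR 774,933,739.80

AUD 62,000,000.00 ÷ 0.0178786 = INR 3,467,833,051.80
INR 3,467,833,051.80 ÷ 4.18280 = MXN 829,069,774.27
MXN 829,069,774.27 ÷ 1.62133 = NOK 511,351,652.21
NOK 511,351,652.21 ÷ 0.659865 = ZAR 774,933,739.80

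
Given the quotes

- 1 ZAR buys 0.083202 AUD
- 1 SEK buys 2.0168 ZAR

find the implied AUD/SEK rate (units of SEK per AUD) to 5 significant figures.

AUD/SEK = 5.9594

1 AUD ÷ 0.083202 = 12.0189 ZAR
12.0189 ZAR ÷ 2.0168 = 5.95941 SEK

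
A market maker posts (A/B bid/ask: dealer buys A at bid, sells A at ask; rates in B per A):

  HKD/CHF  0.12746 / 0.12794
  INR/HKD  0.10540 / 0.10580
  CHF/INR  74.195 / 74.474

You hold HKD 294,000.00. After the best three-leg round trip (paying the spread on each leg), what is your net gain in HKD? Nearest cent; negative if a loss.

Best loop HKD → CHF → INR → HKD:
HKD 294,000.00 × 0.12746 (sell HKD at bid) = CHF 37,473.24
CHF 37,473.24 × 74.195 (sell CHF at bid) = INR 2,780,327.04
INR 2,780,327.04 × 0.10540 (sell INR at bid) = HKD 293,046.47

Net result: HKD -953.53 (no profitable arbitrage after spreads)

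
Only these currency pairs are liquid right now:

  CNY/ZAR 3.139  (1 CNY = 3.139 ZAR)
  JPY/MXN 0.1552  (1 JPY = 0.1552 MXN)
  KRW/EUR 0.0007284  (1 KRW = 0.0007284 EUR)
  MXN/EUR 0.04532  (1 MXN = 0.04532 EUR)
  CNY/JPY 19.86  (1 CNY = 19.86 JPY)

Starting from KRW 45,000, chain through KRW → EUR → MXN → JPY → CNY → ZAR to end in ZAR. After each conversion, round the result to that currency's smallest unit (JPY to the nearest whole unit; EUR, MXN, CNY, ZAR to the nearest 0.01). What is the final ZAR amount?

KRW 45,000 × 0.0007284 = EUR 32.78
EUR 32.78 ÷ 0.04532 = MXN 723.30
MXN 723.30 ÷ 0.1552 = JPY 4,660
JPY 4,660 ÷ 19.86 = CNY 234.64
CNY 234.64 × 3.139 = ZAR 736.53

ZAR 736.53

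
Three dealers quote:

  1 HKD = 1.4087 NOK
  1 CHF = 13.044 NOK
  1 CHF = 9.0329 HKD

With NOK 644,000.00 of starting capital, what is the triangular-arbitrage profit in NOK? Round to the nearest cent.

Profitable loop is NOK → HKD → CHF → NOK:
NOK 644,000.00 ÷ 1.4087 = HKD 457,159.08
HKD 457,159.08 ÷ 9.0329 = CHF 50,610.44
CHF 50,610.44 × 13.044 = NOK 660,162.64
Profit = NOK 660,162.64 − NOK 644,000.00

Profit: NOK 16,162.64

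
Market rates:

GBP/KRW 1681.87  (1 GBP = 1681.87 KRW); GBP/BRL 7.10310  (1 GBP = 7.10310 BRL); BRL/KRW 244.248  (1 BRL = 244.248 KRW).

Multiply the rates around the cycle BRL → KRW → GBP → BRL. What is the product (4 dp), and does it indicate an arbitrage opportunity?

1.0315 (arbitrage exists)

Around BRL → KRW → GBP → BRL: 1 × 244.248 ÷ 1681.87 × 7.10310 = 1.031541
Product > 1; profitable direction is BRL → KRW → GBP → BRL.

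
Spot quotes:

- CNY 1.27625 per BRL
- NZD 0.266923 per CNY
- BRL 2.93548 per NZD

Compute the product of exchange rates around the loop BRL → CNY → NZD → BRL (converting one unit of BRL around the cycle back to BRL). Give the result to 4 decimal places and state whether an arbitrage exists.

1.0000 (no arbitrage)

Around BRL → CNY → NZD → BRL: 1 × 1.27625 × 0.266923 × 2.93548 = 1.000002
Product ≈ 1 (deviation 0.000%, within rounding noise).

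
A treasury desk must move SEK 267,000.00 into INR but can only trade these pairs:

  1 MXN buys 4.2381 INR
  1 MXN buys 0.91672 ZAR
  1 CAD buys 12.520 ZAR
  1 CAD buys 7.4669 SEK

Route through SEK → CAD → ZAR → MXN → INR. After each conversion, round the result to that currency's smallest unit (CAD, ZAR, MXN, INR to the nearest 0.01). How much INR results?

INR 2,069,711.14

SEK 267,000.00 ÷ 7.4669 = CAD 35,757.81
CAD 35,757.81 × 12.520 = ZAR 447,687.78
ZAR 447,687.78 ÷ 0.91672 = MXN 488,358.26
MXN 488,358.26 × 4.2381 = INR 2,069,711.14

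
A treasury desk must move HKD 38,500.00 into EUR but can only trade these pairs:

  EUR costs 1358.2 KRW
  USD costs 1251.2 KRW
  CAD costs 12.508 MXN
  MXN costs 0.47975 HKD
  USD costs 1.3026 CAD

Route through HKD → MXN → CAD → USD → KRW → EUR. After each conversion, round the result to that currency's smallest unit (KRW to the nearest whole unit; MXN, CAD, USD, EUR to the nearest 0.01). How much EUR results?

HKD 38,500.00 ÷ 0.47975 = MXN 80,250.13
MXN 80,250.13 ÷ 12.508 = CAD 6,415.90
CAD 6,415.90 ÷ 1.3026 = USD 4,925.46
USD 4,925.46 × 1251.2 = KRW 6,162,736
KRW 6,162,736 ÷ 1358.2 = EUR 4,537.43

EUR 4,537.43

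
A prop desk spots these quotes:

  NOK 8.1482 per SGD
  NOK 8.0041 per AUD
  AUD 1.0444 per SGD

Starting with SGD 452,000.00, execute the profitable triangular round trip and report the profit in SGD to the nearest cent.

Profit: SGD 11,720.32

Profitable loop is SGD → AUD → NOK → SGD:
SGD 452,000.00 × 1.0444 = AUD 472,068.80
AUD 472,068.80 × 8.0041 = NOK 3,778,485.88
NOK 3,778,485.88 ÷ 8.1482 = SGD 463,720.32
Profit = SGD 463,720.32 − SGD 452,000.00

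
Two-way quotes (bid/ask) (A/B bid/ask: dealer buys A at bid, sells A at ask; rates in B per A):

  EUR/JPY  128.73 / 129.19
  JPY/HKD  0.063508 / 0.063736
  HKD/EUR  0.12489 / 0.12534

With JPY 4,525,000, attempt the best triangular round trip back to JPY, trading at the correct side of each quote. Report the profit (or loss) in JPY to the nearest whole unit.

Net profit: JPY 95,133

Best loop JPY → HKD → EUR → JPY:
JPY 4,525,000 × 0.063508 (sell JPY at bid) = HKD 287,373.70
HKD 287,373.70 × 0.12489 (sell HKD at bid) = EUR 35,890.10
EUR 35,890.10 × 128.73 (sell EUR at bid) = JPY 4,620,133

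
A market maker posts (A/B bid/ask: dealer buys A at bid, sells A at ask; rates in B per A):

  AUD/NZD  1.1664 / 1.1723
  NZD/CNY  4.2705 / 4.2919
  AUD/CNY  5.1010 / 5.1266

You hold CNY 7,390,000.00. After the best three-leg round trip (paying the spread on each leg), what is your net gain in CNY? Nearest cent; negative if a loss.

Best loop CNY → NZD → AUD → CNY:
CNY 7,390,000.00 ÷ 4.2919 (buy NZD at ask) = NZD 1,721,848.13
NZD 1,721,848.13 ÷ 1.1723 (buy AUD at ask) = AUD 1,468,777.73
AUD 1,468,777.73 × 5.1010 (sell AUD at bid) = CNY 7,492,235.20

Net profit: CNY 102,235.20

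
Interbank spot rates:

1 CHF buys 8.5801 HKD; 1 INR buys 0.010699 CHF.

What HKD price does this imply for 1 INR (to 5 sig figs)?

INR/HKD = 0.091798

1 INR × 0.010699 = 0.010699 CHF
0.010699 CHF × 8.5801 = 0.0917985 HKD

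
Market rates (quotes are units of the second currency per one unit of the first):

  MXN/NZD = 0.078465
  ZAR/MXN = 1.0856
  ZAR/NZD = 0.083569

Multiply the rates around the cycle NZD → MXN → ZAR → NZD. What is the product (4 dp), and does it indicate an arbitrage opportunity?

Around NZD → MXN → ZAR → NZD: 1 ÷ 0.078465 ÷ 1.0856 × 0.083569 = 0.981069
Product < 1; profitable direction is NZD → ZAR → MXN → NZD.

0.9811 (arbitrage exists)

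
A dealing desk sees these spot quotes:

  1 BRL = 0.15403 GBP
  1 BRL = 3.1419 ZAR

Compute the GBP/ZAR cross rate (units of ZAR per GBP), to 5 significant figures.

GBP/ZAR = 20.398

1 GBP ÷ 0.15403 = 6.49224 BRL
6.49224 BRL × 3.1419 = 20.398 ZAR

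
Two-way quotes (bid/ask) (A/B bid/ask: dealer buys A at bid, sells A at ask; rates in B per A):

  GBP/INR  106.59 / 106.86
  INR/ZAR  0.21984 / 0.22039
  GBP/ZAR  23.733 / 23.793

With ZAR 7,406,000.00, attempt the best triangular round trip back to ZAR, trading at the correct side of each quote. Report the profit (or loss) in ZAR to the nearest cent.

Net profit: ZAR 57,272.38

Best loop ZAR → INR → GBP → ZAR:
ZAR 7,406,000.00 ÷ 0.22039 (buy INR at ask) = INR 33,604,065.52
INR 33,604,065.52 ÷ 106.86 (buy GBP at ask) = GBP 314,468.14
GBP 314,468.14 × 23.733 (sell GBP at bid) = ZAR 7,463,272.38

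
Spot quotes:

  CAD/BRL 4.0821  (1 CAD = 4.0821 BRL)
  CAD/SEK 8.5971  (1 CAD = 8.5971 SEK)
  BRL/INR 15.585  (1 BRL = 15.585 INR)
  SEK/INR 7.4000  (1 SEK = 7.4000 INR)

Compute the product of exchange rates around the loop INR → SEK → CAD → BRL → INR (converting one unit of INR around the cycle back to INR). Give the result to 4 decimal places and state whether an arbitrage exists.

Around INR → SEK → CAD → BRL → INR: 1 ÷ 7.4000 ÷ 8.5971 × 4.0821 × 15.585 = 1.000016
Product ≈ 1 (deviation 0.002%, within rounding noise).

1.0000 (no arbitrage)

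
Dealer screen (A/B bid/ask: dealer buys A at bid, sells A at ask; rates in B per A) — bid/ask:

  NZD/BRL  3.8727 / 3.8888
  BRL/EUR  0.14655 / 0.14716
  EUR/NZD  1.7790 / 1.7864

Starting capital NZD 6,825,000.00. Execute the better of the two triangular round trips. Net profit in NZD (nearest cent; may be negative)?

Best loop NZD → BRL → EUR → NZD:
NZD 6,825,000.00 × 3.8727 (sell NZD at bid) = BRL 26,431,177.50
BRL 26,431,177.50 × 0.14655 (sell BRL at bid) = EUR 3,873,489.06
EUR 3,873,489.06 × 1.7790 (sell EUR at bid) = NZD 6,890,937.04

Net profit: NZD 65,937.04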